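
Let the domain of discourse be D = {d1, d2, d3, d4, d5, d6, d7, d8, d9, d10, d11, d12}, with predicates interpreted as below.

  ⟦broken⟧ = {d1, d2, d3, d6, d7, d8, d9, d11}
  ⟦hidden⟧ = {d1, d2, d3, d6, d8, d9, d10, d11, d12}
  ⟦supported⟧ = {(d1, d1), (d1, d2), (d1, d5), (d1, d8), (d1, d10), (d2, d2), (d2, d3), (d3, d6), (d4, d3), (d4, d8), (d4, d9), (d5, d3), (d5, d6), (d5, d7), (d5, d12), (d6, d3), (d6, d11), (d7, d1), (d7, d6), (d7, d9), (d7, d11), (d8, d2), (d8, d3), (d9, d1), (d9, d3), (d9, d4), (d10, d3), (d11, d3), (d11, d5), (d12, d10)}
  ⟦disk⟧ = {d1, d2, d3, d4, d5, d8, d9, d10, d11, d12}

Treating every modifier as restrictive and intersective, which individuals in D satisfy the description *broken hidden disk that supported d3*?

⟦that supported d3⟧ = {x : ⟨x, d3⟩ ∈ ⟦supported⟧} = {d2, d4, d5, d6, d8, d9, d10, d11}
⟦disk⟧ = {d1, d2, d3, d4, d5, d8, d9, d10, d11, d12}
… ∩ ⟦that supported d3⟧ = {d1, d2, d3, d4, d5, d8, d9, d10, d11, d12} ∩ {d2, d4, d5, d6, d8, d9, d10, d11} = {d2, d4, d5, d8, d9, d10, d11}
… ∩ ⟦broken⟧ = {d2, d4, d5, d8, d9, d10, d11} ∩ {d1, d2, d3, d6, d7, d8, d9, d11} = {d2, d8, d9, d11}
… ∩ ⟦hidden⟧ = {d2, d8, d9, d11} ∩ {d1, d2, d3, d6, d8, d9, d10, d11, d12} = {d2, d8, d9, d11}
So ⟦broken hidden disk that supported d3⟧ = {d2, d8, d9, d11}.

{d2, d8, d9, d11}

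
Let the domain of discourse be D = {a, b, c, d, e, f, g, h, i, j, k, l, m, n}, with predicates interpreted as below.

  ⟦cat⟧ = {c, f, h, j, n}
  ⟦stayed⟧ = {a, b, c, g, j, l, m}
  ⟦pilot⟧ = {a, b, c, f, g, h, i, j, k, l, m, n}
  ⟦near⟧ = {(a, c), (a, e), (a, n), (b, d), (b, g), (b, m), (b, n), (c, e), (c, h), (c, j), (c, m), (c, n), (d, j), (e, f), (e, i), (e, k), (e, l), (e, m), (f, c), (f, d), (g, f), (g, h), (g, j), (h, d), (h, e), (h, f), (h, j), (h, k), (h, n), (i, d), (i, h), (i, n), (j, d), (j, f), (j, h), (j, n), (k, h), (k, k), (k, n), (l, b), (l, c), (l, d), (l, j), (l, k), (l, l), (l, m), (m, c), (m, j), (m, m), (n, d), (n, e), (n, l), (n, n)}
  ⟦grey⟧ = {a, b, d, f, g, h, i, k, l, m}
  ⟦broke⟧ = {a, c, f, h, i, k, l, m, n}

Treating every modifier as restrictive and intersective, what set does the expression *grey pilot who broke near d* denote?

⟦who broke⟧ = ⟦broke⟧ = {a, c, f, h, i, k, l, m, n}
⟦near d⟧ = {x : ⟨x, d⟩ ∈ ⟦near⟧} = {b, f, h, i, j, l, n}
⟦pilot⟧ = {a, b, c, f, g, h, i, j, k, l, m, n}
… ∩ ⟦who broke⟧ = {a, b, c, f, g, h, i, j, k, l, m, n} ∩ {a, c, f, h, i, k, l, m, n} = {a, c, f, h, i, k, l, m, n}
… ∩ ⟦near d⟧ = {a, c, f, h, i, k, l, m, n} ∩ {b, f, h, i, j, l, n} = {f, h, i, l, n}
… ∩ ⟦grey⟧ = {f, h, i, l, n} ∩ {a, b, d, f, g, h, i, k, l, m} = {f, h, i, l}
So ⟦grey pilot who broke near d⟧ = {f, h, i, l}.

{f, h, i, l}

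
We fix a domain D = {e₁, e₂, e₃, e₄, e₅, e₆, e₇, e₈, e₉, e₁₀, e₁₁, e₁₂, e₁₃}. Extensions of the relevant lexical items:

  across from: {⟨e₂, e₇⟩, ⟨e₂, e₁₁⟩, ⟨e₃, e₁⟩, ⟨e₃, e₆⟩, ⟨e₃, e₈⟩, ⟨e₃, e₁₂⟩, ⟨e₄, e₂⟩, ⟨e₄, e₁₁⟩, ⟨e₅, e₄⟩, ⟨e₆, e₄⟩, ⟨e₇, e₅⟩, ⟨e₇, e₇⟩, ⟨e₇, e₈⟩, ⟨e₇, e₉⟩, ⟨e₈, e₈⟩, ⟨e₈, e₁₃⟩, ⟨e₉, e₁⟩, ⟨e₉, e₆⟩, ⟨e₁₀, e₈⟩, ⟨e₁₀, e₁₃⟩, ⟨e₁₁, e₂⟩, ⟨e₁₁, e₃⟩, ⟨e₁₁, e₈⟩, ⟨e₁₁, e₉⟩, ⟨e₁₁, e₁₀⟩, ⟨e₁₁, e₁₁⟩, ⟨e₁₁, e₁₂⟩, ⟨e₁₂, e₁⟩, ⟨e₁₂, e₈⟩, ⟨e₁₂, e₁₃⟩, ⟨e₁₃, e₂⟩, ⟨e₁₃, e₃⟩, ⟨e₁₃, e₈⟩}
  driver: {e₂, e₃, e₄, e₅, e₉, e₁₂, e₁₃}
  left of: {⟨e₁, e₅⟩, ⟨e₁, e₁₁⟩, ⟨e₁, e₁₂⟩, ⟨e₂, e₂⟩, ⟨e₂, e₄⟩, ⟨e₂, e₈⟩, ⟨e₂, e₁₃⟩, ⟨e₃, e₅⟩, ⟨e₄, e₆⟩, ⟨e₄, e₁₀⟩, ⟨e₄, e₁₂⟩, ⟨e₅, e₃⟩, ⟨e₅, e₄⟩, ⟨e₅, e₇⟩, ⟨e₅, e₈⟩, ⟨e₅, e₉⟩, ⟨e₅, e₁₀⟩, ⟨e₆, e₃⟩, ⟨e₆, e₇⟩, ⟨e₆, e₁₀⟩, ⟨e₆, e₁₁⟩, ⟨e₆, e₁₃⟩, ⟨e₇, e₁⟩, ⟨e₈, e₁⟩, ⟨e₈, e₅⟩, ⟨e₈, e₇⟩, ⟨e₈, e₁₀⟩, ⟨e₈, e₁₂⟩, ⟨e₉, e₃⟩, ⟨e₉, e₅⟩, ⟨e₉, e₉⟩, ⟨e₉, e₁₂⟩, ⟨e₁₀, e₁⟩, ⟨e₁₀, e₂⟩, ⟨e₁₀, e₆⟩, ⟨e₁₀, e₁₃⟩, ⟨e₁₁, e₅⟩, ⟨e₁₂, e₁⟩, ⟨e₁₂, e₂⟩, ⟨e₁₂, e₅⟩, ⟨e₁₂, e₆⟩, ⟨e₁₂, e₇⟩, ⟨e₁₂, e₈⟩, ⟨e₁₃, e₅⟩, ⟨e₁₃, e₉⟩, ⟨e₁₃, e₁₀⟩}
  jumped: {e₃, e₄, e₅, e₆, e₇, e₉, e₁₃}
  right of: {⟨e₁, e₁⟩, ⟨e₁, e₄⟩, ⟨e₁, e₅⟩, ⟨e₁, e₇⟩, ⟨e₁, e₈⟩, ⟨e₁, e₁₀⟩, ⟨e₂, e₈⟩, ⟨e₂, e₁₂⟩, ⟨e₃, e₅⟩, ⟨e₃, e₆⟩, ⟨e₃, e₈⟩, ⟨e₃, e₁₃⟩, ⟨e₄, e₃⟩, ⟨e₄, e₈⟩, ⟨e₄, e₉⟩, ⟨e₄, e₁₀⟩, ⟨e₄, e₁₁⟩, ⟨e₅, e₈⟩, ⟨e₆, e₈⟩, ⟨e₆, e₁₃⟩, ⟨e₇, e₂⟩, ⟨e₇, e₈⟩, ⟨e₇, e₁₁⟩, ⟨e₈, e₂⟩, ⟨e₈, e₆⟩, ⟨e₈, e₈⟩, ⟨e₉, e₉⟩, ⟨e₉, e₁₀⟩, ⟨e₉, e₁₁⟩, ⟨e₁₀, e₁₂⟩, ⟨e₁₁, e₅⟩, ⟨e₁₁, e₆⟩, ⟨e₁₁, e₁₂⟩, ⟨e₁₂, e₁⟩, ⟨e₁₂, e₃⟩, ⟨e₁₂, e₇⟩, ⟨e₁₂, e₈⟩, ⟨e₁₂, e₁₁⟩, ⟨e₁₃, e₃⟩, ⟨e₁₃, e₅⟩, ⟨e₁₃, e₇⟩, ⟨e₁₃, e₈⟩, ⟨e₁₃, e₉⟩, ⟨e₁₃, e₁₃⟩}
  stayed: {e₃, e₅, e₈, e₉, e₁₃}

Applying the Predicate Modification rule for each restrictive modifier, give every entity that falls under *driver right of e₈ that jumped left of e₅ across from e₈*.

⟦right of e₈⟧ = {x : ⟨x, e₈⟩ ∈ ⟦right of⟧} = {e₁, e₂, e₃, e₄, e₅, e₆, e₇, e₈, e₁₂, e₁₃}
⟦that jumped⟧ = ⟦jumped⟧ = {e₃, e₄, e₅, e₆, e₇, e₉, e₁₃}
⟦left of e₅⟧ = {x : ⟨x, e₅⟩ ∈ ⟦left of⟧} = {e₁, e₃, e₈, e₉, e₁₁, e₁₂, e₁₃}
⟦across from e₈⟧ = {x : ⟨x, e₈⟩ ∈ ⟦across from⟧} = {e₃, e₇, e₈, e₁₀, e₁₁, e₁₂, e₁₃}
⟦driver⟧ = {e₂, e₃, e₄, e₅, e₉, e₁₂, e₁₃}
… ∩ ⟦right of e₈⟧ = {e₂, e₃, e₄, e₅, e₉, e₁₂, e₁₃} ∩ {e₁, e₂, e₃, e₄, e₅, e₆, e₇, e₈, e₁₂, e₁₃} = {e₂, e₃, e₄, e₅, e₁₂, e₁₃}
… ∩ ⟦that jumped⟧ = {e₂, e₃, e₄, e₅, e₁₂, e₁₃} ∩ {e₃, e₄, e₅, e₆, e₇, e₉, e₁₃} = {e₃, e₄, e₅, e₁₃}
… ∩ ⟦left of e₅⟧ = {e₃, e₄, e₅, e₁₃} ∩ {e₁, e₃, e₈, e₉, e₁₁, e₁₂, e₁₃} = {e₃, e₁₃}
… ∩ ⟦across from e₈⟧ = {e₃, e₁₃} ∩ {e₃, e₇, e₈, e₁₀, e₁₁, e₁₂, e₁₃} = {e₃, e₁₃}
So ⟦driver right of e₈ that jumped left of e₅ across from e₈⟧ = {e₃, e₁₃}.

{e₃, e₁₃}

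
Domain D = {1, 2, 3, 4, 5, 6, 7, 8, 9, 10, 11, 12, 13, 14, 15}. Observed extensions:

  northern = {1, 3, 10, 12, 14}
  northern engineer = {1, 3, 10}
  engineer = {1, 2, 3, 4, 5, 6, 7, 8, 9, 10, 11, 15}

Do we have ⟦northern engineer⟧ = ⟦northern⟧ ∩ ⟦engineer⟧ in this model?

⟦northern⟧ ∩ ⟦engineer⟧ = {1, 3, 10, 12, 14} ∩ {1, 2, 3, 4, 5, 6, 7, 8, 9, 10, 11, 15} = {1, 3, 10}
Observed ⟦northern engineer⟧ = {1, 3, 10}.
These coincide, so the modifier is intersective here.

yes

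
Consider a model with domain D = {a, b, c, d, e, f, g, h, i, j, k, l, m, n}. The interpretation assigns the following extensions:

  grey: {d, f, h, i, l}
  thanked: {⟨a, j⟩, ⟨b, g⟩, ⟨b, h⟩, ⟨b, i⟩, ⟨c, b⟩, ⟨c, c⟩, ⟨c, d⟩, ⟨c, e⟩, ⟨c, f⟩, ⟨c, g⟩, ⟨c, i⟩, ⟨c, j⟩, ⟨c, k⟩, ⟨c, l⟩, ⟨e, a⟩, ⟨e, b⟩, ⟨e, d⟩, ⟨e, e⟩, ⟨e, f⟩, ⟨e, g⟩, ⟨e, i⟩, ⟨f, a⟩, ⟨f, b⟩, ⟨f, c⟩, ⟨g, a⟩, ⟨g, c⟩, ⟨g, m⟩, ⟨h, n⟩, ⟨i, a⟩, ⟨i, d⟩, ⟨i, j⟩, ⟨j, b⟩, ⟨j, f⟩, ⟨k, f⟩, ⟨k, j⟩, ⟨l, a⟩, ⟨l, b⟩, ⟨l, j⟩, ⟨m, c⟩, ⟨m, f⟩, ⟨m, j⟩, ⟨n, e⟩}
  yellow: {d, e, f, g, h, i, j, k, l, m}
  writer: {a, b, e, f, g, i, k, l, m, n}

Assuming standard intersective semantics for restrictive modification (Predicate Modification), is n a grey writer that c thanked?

⟦that c thanked⟧ = {x : ⟨c, x⟩ ∈ ⟦thanked⟧} = {b, c, d, e, f, g, i, j, k, l}
⟦writer⟧ = {a, b, e, f, g, i, k, l, m, n}
… ∩ ⟦that c thanked⟧ = {a, b, e, f, g, i, k, l, m, n} ∩ {b, c, d, e, f, g, i, j, k, l} = {b, e, f, g, i, k, l}
… ∩ ⟦grey⟧ = {b, e, f, g, i, k, l} ∩ {d, f, h, i, l} = {f, i, l}
⟦grey writer that c thanked⟧ = {f, i, l}; n ∉ this set.

no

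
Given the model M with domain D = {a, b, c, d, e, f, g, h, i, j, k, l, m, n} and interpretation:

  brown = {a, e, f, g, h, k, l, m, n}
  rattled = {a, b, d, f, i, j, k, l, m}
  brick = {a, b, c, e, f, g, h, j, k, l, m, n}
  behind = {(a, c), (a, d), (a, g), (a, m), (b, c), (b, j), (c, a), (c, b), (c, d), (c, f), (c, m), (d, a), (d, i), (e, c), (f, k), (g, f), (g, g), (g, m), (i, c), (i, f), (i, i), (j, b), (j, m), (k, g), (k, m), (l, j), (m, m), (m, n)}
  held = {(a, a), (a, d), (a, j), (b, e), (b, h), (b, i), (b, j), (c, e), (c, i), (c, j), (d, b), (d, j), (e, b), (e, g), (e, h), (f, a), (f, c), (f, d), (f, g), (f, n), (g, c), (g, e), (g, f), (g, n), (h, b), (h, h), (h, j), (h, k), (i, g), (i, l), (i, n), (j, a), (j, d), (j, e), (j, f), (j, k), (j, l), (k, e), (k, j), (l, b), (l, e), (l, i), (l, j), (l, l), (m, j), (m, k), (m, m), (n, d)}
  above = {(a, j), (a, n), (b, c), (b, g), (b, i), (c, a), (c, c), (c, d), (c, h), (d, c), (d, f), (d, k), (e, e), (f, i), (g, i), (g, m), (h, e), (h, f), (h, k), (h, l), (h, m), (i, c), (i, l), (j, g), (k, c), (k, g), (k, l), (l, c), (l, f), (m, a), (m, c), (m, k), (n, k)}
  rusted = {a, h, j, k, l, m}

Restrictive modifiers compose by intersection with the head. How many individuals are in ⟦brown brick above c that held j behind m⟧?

2

⟦above c⟧ = {x : ⟨x, c⟩ ∈ ⟦above⟧} = {b, c, d, i, k, l, m}
⟦that held j⟧ = {x : ⟨x, j⟩ ∈ ⟦held⟧} = {a, b, c, d, h, k, l, m}
⟦behind m⟧ = {x : ⟨x, m⟩ ∈ ⟦behind⟧} = {a, c, g, j, k, m}
⟦brick⟧ = {a, b, c, e, f, g, h, j, k, l, m, n}
… ∩ ⟦above c⟧ = {a, b, c, e, f, g, h, j, k, l, m, n} ∩ {b, c, d, i, k, l, m} = {b, c, k, l, m}
… ∩ ⟦that held j⟧ = {b, c, k, l, m} ∩ {a, b, c, d, h, k, l, m} = {b, c, k, l, m}
… ∩ ⟦behind m⟧ = {b, c, k, l, m} ∩ {a, c, g, j, k, m} = {c, k, m}
… ∩ ⟦brown⟧ = {c, k, m} ∩ {a, e, f, g, h, k, l, m, n} = {k, m}
⟦brown brick above c that held j behind m⟧ = {k, m}, so the cardinality is 2.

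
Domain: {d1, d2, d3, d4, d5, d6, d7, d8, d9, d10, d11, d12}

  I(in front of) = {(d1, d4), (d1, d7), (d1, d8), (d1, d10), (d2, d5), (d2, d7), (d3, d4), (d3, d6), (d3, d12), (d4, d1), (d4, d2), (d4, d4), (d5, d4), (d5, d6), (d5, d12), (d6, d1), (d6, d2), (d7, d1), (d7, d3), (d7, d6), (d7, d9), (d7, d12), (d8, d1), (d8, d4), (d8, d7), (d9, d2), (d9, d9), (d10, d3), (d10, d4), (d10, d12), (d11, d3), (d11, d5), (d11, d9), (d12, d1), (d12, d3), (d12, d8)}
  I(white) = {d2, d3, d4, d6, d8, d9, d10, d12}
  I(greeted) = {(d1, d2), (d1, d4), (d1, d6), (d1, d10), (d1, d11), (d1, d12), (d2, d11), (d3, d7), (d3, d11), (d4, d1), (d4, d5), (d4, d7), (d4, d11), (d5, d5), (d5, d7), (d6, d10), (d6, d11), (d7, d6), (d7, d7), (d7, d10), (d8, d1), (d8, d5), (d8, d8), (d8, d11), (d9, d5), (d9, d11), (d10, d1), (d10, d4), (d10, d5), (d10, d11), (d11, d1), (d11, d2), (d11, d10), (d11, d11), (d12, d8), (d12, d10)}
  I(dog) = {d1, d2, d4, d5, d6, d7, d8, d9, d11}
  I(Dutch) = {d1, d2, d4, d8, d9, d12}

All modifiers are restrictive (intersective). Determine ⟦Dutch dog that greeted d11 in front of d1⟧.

{d4, d8}

⟦that greeted d11⟧ = {x : ⟨x, d11⟩ ∈ ⟦greeted⟧} = {d1, d2, d3, d4, d6, d8, d9, d10, d11}
⟦in front of d1⟧ = {x : ⟨x, d1⟩ ∈ ⟦in front of⟧} = {d4, d6, d7, d8, d12}
⟦dog⟧ = {d1, d2, d4, d5, d6, d7, d8, d9, d11}
… ∩ ⟦that greeted d11⟧ = {d1, d2, d4, d5, d6, d7, d8, d9, d11} ∩ {d1, d2, d3, d4, d6, d8, d9, d10, d11} = {d1, d2, d4, d6, d8, d9, d11}
… ∩ ⟦in front of d1⟧ = {d1, d2, d4, d6, d8, d9, d11} ∩ {d4, d6, d7, d8, d12} = {d4, d6, d8}
… ∩ ⟦Dutch⟧ = {d4, d6, d8} ∩ {d1, d2, d4, d8, d9, d12} = {d4, d8}
So ⟦Dutch dog that greeted d11 in front of d1⟧ = {d4, d8}.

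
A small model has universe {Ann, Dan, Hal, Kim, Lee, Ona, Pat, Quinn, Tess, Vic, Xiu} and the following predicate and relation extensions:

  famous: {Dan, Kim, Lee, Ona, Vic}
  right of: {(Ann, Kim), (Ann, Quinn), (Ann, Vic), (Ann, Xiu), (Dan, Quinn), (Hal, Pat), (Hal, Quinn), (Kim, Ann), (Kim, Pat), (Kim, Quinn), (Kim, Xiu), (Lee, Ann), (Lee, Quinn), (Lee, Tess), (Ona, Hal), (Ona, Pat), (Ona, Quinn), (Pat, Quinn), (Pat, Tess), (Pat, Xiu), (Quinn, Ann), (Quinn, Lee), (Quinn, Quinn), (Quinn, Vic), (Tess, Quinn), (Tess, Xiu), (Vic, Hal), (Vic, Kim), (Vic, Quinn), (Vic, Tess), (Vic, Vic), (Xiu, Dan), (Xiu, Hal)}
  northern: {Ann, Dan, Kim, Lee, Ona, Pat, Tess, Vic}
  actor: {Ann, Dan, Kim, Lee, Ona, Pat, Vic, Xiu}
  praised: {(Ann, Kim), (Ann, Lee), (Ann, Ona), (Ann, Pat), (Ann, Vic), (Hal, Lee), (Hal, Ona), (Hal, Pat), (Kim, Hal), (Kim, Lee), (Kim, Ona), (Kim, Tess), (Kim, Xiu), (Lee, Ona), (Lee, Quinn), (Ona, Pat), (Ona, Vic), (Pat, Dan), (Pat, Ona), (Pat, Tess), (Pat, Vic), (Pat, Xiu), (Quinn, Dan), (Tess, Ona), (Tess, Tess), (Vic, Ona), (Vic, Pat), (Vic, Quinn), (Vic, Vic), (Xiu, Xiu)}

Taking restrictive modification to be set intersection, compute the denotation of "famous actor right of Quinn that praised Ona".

⟦right of Quinn⟧ = {x : ⟨x, Quinn⟩ ∈ ⟦right of⟧} = {Ann, Dan, Hal, Kim, Lee, Ona, Pat, Quinn, Tess, Vic}
⟦that praised Ona⟧ = {x : ⟨x, Ona⟩ ∈ ⟦praised⟧} = {Ann, Hal, Kim, Lee, Pat, Tess, Vic}
⟦actor⟧ = {Ann, Dan, Kim, Lee, Ona, Pat, Vic, Xiu}
… ∩ ⟦right of Quinn⟧ = {Ann, Dan, Kim, Lee, Ona, Pat, Vic, Xiu} ∩ {Ann, Dan, Hal, Kim, Lee, Ona, Pat, Quinn, Tess, Vic} = {Ann, Dan, Kim, Lee, Ona, Pat, Vic}
… ∩ ⟦that praised Ona⟧ = {Ann, Dan, Kim, Lee, Ona, Pat, Vic} ∩ {Ann, Hal, Kim, Lee, Pat, Tess, Vic} = {Ann, Kim, Lee, Pat, Vic}
… ∩ ⟦famous⟧ = {Ann, Kim, Lee, Pat, Vic} ∩ {Dan, Kim, Lee, Ona, Vic} = {Kim, Lee, Vic}
So ⟦famous actor right of Quinn that praised Ona⟧ = {Kim, Lee, Vic}.

{Kim, Lee, Vic}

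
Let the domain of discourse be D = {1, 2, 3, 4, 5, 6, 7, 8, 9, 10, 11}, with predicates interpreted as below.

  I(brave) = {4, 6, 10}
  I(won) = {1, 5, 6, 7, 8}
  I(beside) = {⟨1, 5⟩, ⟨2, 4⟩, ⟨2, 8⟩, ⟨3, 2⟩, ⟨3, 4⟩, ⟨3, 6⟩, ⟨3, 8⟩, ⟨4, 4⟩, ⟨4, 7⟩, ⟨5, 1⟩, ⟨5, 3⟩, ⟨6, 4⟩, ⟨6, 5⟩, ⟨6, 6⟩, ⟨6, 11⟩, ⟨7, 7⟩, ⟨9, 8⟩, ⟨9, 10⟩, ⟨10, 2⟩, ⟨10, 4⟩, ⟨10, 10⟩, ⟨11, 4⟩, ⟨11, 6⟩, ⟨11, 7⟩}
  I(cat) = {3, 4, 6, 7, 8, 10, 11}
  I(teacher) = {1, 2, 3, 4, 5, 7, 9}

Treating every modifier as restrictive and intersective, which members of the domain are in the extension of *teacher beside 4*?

{2, 3, 4}

⟦beside 4⟧ = {x : ⟨x, 4⟩ ∈ ⟦beside⟧} = {2, 3, 4, 6, 10, 11}
⟦teacher⟧ = {1, 2, 3, 4, 5, 7, 9}
… ∩ ⟦beside 4⟧ = {1, 2, 3, 4, 5, 7, 9} ∩ {2, 3, 4, 6, 10, 11} = {2, 3, 4}
So ⟦teacher beside 4⟧ = {2, 3, 4}.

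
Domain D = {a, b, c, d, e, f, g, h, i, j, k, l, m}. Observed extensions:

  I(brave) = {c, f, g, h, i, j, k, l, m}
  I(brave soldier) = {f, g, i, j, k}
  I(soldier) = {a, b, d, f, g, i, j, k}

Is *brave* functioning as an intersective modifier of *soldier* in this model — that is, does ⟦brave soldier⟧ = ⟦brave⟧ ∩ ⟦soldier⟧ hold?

⟦brave⟧ ∩ ⟦soldier⟧ = {c, f, g, h, i, j, k, l, m} ∩ {a, b, d, f, g, i, j, k} = {f, g, i, j, k}
Observed ⟦brave soldier⟧ = {f, g, i, j, k}.
These coincide, so the modifier is intersective here.

yes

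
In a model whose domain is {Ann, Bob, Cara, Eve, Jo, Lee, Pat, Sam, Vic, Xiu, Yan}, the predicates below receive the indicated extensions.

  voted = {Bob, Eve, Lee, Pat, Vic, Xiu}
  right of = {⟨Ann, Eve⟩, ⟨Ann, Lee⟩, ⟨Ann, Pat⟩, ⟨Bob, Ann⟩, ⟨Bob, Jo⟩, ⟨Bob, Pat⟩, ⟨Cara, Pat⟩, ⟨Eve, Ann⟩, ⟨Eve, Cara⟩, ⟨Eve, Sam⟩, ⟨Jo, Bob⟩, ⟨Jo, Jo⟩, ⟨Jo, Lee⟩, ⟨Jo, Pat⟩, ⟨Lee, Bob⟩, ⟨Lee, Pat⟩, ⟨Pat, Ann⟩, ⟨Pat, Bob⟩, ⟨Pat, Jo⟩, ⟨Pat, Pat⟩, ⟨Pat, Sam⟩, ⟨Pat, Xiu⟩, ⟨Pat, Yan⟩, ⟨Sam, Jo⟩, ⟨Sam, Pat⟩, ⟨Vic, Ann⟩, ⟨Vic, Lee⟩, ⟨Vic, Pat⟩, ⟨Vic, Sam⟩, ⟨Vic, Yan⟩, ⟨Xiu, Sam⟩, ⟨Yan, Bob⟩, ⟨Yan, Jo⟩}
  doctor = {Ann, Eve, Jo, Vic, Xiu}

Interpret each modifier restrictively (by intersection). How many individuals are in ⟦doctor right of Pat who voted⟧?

1

⟦right of Pat⟧ = {x : ⟨x, Pat⟩ ∈ ⟦right of⟧} = {Ann, Bob, Cara, Jo, Lee, Pat, Sam, Vic}
⟦who voted⟧ = ⟦voted⟧ = {Bob, Eve, Lee, Pat, Vic, Xiu}
⟦doctor⟧ = {Ann, Eve, Jo, Vic, Xiu}
… ∩ ⟦right of Pat⟧ = {Ann, Eve, Jo, Vic, Xiu} ∩ {Ann, Bob, Cara, Jo, Lee, Pat, Sam, Vic} = {Ann, Jo, Vic}
… ∩ ⟦who voted⟧ = {Ann, Jo, Vic} ∩ {Bob, Eve, Lee, Pat, Vic, Xiu} = {Vic}
⟦doctor right of Pat who voted⟧ = {Vic}, so the cardinality is 1.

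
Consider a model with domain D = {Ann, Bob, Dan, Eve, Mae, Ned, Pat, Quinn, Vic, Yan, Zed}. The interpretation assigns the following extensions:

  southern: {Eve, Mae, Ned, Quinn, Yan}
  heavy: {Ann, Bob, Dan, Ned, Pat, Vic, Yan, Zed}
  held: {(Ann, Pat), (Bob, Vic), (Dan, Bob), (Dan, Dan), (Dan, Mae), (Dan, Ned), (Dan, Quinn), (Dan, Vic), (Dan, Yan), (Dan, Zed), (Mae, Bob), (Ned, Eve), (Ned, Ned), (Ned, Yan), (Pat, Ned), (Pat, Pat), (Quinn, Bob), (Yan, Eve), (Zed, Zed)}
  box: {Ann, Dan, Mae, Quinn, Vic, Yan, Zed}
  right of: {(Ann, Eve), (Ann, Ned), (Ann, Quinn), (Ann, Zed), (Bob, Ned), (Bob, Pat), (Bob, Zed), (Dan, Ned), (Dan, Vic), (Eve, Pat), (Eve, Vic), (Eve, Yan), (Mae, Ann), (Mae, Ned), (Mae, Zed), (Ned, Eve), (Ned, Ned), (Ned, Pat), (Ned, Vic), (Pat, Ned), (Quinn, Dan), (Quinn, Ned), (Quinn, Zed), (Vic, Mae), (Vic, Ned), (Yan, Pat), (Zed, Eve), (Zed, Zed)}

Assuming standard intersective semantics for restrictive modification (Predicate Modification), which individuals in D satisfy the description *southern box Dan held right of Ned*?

{Mae, Quinn}

⟦Dan held⟧ = {x : ⟨Dan, x⟩ ∈ ⟦held⟧} = {Bob, Dan, Mae, Ned, Quinn, Vic, Yan, Zed}
⟦right of Ned⟧ = {x : ⟨x, Ned⟩ ∈ ⟦right of⟧} = {Ann, Bob, Dan, Mae, Ned, Pat, Quinn, Vic}
⟦box⟧ = {Ann, Dan, Mae, Quinn, Vic, Yan, Zed}
… ∩ ⟦Dan held⟧ = {Ann, Dan, Mae, Quinn, Vic, Yan, Zed} ∩ {Bob, Dan, Mae, Ned, Quinn, Vic, Yan, Zed} = {Dan, Mae, Quinn, Vic, Yan, Zed}
… ∩ ⟦right of Ned⟧ = {Dan, Mae, Quinn, Vic, Yan, Zed} ∩ {Ann, Bob, Dan, Mae, Ned, Pat, Quinn, Vic} = {Dan, Mae, Quinn, Vic}
… ∩ ⟦southern⟧ = {Dan, Mae, Quinn, Vic} ∩ {Eve, Mae, Ned, Quinn, Yan} = {Mae, Quinn}
So ⟦southern box Dan held right of Ned⟧ = {Mae, Quinn}.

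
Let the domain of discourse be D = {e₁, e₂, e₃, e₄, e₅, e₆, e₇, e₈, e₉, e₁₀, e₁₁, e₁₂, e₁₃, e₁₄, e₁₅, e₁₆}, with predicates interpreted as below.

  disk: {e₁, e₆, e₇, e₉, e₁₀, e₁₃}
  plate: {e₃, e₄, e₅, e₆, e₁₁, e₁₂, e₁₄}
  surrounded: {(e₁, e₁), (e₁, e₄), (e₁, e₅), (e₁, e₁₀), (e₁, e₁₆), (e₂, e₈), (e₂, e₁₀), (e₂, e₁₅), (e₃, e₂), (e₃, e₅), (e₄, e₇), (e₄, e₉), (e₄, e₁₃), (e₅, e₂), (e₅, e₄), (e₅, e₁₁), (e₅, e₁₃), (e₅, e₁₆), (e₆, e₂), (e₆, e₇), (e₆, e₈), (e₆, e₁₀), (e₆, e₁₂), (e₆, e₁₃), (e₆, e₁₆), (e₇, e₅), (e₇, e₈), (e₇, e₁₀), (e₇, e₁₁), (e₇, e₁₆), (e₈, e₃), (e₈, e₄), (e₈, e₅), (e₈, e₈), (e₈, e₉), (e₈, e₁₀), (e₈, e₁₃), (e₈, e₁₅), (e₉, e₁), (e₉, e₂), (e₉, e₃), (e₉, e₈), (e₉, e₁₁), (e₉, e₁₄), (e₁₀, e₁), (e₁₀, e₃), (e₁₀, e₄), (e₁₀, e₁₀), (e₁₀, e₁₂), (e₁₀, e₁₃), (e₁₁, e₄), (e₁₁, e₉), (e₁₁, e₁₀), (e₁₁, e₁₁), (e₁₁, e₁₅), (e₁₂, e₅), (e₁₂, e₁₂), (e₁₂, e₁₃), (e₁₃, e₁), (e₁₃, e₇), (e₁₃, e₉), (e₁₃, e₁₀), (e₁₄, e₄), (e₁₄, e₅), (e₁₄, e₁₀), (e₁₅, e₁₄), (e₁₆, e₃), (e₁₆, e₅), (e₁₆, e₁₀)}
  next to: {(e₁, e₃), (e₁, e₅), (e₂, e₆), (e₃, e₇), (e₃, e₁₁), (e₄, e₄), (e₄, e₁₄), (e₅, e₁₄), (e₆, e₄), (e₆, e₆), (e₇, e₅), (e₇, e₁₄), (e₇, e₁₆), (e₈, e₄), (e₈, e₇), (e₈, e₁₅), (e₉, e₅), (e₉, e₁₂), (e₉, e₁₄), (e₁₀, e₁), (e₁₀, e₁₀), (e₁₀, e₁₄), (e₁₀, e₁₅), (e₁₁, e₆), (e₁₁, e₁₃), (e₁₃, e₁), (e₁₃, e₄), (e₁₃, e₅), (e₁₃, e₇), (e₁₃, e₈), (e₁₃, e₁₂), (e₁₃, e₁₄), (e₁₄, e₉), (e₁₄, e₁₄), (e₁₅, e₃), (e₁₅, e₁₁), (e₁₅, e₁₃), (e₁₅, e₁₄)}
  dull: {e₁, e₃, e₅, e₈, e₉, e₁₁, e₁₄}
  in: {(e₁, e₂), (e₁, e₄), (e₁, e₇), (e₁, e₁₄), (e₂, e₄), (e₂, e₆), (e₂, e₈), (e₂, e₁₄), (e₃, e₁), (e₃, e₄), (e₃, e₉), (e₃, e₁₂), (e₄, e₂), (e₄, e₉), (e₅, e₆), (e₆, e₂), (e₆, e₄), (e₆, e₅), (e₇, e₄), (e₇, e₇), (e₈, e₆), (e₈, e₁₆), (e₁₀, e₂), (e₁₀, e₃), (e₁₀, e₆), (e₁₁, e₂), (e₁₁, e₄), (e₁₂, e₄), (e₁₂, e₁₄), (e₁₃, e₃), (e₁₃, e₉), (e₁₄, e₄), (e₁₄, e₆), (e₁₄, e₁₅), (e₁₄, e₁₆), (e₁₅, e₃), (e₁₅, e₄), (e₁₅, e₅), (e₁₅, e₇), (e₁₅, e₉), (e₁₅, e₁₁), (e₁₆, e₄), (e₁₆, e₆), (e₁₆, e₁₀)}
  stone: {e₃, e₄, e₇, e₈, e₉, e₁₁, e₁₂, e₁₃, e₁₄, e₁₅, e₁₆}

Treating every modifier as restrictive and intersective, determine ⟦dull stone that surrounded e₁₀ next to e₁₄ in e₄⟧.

⟦that surrounded e₁₀⟧ = {x : ⟨x, e₁₀⟩ ∈ ⟦surrounded⟧} = {e₁, e₂, e₆, e₇, e₈, e₁₀, e₁₁, e₁₃, e₁₄, e₁₆}
⟦next to e₁₄⟧ = {x : ⟨x, e₁₄⟩ ∈ ⟦next to⟧} = {e₄, e₅, e₇, e₉, e₁₀, e₁₃, e₁₄, e₁₅}
⟦in e₄⟧ = {x : ⟨x, e₄⟩ ∈ ⟦in⟧} = {e₁, e₂, e₃, e₆, e₇, e₁₁, e₁₂, e₁₄, e₁₅, e₁₆}
⟦stone⟧ = {e₃, e₄, e₇, e₈, e₉, e₁₁, e₁₂, e₁₃, e₁₄, e₁₅, e₁₆}
… ∩ ⟦that surrounded e₁₀⟧ = {e₃, e₄, e₇, e₈, e₉, e₁₁, e₁₂, e₁₃, e₁₄, e₁₅, e₁₆} ∩ {e₁, e₂, e₆, e₇, e₈, e₁₀, e₁₁, e₁₃, e₁₄, e₁₆} = {e₇, e₈, e₁₁, e₁₃, e₁₄, e₁₆}
… ∩ ⟦next to e₁₄⟧ = {e₇, e₈, e₁₁, e₁₃, e₁₄, e₁₆} ∩ {e₄, e₅, e₇, e₉, e₁₀, e₁₃, e₁₄, e₁₅} = {e₇, e₁₃, e₁₄}
… ∩ ⟦in e₄⟧ = {e₇, e₁₃, e₁₄} ∩ {e₁, e₂, e₃, e₆, e₇, e₁₁, e₁₂, e₁₄, e₁₅, e₁₆} = {e₇, e₁₄}
… ∩ ⟦dull⟧ = {e₇, e₁₄} ∩ {e₁, e₃, e₅, e₈, e₉, e₁₁, e₁₄} = {e₁₄}
So ⟦dull stone that surrounded e₁₀ next to e₁₄ in e₄⟧ = {e₁₄}.

{e₁₄}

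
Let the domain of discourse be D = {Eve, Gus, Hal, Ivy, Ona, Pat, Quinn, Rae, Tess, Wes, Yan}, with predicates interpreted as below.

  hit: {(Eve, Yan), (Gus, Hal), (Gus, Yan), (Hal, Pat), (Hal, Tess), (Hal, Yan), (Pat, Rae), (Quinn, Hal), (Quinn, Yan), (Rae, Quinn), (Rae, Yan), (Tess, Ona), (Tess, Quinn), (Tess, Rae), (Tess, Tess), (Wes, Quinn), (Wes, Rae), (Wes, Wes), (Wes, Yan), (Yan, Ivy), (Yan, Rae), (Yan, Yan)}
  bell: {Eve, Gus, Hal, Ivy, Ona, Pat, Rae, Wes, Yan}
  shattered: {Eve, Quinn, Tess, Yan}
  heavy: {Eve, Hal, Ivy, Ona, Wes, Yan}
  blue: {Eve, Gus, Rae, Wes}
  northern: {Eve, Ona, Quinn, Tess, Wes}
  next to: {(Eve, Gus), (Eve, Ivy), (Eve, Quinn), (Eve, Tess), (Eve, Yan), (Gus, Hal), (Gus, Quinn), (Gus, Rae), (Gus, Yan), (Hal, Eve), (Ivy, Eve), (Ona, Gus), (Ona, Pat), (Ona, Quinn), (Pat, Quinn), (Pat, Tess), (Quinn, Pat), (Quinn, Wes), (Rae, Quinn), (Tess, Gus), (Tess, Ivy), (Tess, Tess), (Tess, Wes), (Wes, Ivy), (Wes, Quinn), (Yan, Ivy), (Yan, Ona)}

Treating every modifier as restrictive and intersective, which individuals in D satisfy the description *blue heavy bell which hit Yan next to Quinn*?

⟦which hit Yan⟧ = {x : ⟨x, Yan⟩ ∈ ⟦hit⟧} = {Eve, Gus, Hal, Quinn, Rae, Wes, Yan}
⟦next to Quinn⟧ = {x : ⟨x, Quinn⟩ ∈ ⟦next to⟧} = {Eve, Gus, Ona, Pat, Rae, Wes}
⟦bell⟧ = {Eve, Gus, Hal, Ivy, Ona, Pat, Rae, Wes, Yan}
… ∩ ⟦which hit Yan⟧ = {Eve, Gus, Hal, Ivy, Ona, Pat, Rae, Wes, Yan} ∩ {Eve, Gus, Hal, Quinn, Rae, Wes, Yan} = {Eve, Gus, Hal, Rae, Wes, Yan}
… ∩ ⟦next to Quinn⟧ = {Eve, Gus, Hal, Rae, Wes, Yan} ∩ {Eve, Gus, Ona, Pat, Rae, Wes} = {Eve, Gus, Rae, Wes}
… ∩ ⟦blue⟧ = {Eve, Gus, Rae, Wes} ∩ {Eve, Gus, Rae, Wes} = {Eve, Gus, Rae, Wes}
… ∩ ⟦heavy⟧ = {Eve, Gus, Rae, Wes} ∩ {Eve, Hal, Ivy, Ona, Wes, Yan} = {Eve, Wes}
So ⟦blue heavy bell which hit Yan next to Quinn⟧ = {Eve, Wes}.

{Eve, Wes}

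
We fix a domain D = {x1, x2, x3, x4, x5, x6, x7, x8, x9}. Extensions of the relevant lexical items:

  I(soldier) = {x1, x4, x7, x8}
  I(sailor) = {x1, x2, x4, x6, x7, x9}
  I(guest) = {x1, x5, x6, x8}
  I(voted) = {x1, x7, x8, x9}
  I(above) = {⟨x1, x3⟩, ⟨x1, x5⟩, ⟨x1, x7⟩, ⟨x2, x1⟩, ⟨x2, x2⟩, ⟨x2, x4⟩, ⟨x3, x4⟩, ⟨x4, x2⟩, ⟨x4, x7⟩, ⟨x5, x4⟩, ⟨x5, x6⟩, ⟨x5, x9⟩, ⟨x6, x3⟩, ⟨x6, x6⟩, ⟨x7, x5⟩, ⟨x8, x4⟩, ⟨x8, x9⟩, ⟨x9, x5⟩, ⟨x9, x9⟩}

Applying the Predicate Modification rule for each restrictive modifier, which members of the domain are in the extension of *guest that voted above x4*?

{x8}

⟦that voted⟧ = ⟦voted⟧ = {x1, x7, x8, x9}
⟦above x4⟧ = {x : ⟨x, x4⟩ ∈ ⟦above⟧} = {x2, x3, x5, x8}
⟦guest⟧ = {x1, x5, x6, x8}
… ∩ ⟦that voted⟧ = {x1, x5, x6, x8} ∩ {x1, x7, x8, x9} = {x1, x8}
… ∩ ⟦above x4⟧ = {x1, x8} ∩ {x2, x3, x5, x8} = {x8}
So ⟦guest that voted above x4⟧ = {x8}.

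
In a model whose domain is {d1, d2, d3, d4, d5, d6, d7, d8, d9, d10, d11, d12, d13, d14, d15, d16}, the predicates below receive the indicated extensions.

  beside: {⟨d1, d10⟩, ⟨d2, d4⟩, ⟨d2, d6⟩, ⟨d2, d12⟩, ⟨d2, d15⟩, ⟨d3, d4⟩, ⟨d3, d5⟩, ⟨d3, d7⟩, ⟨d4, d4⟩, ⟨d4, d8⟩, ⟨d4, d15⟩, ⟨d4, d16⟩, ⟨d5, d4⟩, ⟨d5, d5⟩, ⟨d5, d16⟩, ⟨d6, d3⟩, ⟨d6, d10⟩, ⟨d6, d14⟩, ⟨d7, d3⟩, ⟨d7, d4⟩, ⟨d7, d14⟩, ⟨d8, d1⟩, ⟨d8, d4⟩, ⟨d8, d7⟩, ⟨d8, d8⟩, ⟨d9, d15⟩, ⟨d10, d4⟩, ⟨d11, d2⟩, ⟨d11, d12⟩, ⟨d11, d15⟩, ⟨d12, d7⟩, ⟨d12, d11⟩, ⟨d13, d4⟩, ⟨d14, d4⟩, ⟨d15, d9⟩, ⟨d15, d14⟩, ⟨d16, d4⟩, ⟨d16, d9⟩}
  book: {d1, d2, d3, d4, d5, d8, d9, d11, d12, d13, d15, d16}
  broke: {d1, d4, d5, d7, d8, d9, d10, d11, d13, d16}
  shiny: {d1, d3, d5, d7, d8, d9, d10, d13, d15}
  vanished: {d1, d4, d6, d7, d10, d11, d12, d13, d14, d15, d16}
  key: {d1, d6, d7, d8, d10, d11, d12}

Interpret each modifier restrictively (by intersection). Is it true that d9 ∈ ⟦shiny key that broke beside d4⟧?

⟦that broke⟧ = ⟦broke⟧ = {d1, d4, d5, d7, d8, d9, d10, d11, d13, d16}
⟦beside d4⟧ = {x : ⟨x, d4⟩ ∈ ⟦beside⟧} = {d2, d3, d4, d5, d7, d8, d10, d13, d14, d16}
⟦key⟧ = {d1, d6, d7, d8, d10, d11, d12}
… ∩ ⟦that broke⟧ = {d1, d6, d7, d8, d10, d11, d12} ∩ {d1, d4, d5, d7, d8, d9, d10, d11, d13, d16} = {d1, d7, d8, d10, d11}
… ∩ ⟦beside d4⟧ = {d1, d7, d8, d10, d11} ∩ {d2, d3, d4, d5, d7, d8, d10, d13, d14, d16} = {d7, d8, d10}
… ∩ ⟦shiny⟧ = {d7, d8, d10} ∩ {d1, d3, d5, d7, d8, d9, d10, d13, d15} = {d7, d8, d10}
⟦shiny key that broke beside d4⟧ = {d7, d8, d10}; d9 ∉ this set.

no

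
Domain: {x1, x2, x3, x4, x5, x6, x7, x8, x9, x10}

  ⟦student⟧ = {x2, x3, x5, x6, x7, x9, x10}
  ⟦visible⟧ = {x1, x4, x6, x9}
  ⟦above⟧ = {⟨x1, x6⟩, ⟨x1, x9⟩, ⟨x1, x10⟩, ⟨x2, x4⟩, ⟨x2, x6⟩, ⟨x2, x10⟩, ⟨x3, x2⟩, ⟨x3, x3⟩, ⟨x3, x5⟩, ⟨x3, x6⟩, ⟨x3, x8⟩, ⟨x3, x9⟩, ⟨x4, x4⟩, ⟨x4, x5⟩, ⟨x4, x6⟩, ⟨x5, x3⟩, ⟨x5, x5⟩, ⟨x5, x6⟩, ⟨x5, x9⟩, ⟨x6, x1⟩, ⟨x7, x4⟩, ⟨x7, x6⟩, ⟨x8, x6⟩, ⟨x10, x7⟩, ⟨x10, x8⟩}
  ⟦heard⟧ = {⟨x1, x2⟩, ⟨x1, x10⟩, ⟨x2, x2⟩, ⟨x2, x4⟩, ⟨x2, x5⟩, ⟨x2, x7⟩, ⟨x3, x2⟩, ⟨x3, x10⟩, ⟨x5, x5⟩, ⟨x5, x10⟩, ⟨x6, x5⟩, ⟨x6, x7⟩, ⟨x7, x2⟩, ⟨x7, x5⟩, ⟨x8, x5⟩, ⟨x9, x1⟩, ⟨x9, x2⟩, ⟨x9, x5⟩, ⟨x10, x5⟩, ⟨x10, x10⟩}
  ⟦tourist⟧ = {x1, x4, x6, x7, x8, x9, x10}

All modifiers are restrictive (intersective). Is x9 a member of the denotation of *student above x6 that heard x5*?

no

⟦above x6⟧ = {x : ⟨x, x6⟩ ∈ ⟦above⟧} = {x1, x2, x3, x4, x5, x7, x8}
⟦that heard x5⟧ = {x : ⟨x, x5⟩ ∈ ⟦heard⟧} = {x2, x5, x6, x7, x8, x9, x10}
⟦student⟧ = {x2, x3, x5, x6, x7, x9, x10}
… ∩ ⟦above x6⟧ = {x2, x3, x5, x6, x7, x9, x10} ∩ {x1, x2, x3, x4, x5, x7, x8} = {x2, x3, x5, x7}
… ∩ ⟦that heard x5⟧ = {x2, x3, x5, x7} ∩ {x2, x5, x6, x7, x8, x9, x10} = {x2, x5, x7}
⟦student above x6 that heard x5⟧ = {x2, x5, x7}; x9 ∉ this set.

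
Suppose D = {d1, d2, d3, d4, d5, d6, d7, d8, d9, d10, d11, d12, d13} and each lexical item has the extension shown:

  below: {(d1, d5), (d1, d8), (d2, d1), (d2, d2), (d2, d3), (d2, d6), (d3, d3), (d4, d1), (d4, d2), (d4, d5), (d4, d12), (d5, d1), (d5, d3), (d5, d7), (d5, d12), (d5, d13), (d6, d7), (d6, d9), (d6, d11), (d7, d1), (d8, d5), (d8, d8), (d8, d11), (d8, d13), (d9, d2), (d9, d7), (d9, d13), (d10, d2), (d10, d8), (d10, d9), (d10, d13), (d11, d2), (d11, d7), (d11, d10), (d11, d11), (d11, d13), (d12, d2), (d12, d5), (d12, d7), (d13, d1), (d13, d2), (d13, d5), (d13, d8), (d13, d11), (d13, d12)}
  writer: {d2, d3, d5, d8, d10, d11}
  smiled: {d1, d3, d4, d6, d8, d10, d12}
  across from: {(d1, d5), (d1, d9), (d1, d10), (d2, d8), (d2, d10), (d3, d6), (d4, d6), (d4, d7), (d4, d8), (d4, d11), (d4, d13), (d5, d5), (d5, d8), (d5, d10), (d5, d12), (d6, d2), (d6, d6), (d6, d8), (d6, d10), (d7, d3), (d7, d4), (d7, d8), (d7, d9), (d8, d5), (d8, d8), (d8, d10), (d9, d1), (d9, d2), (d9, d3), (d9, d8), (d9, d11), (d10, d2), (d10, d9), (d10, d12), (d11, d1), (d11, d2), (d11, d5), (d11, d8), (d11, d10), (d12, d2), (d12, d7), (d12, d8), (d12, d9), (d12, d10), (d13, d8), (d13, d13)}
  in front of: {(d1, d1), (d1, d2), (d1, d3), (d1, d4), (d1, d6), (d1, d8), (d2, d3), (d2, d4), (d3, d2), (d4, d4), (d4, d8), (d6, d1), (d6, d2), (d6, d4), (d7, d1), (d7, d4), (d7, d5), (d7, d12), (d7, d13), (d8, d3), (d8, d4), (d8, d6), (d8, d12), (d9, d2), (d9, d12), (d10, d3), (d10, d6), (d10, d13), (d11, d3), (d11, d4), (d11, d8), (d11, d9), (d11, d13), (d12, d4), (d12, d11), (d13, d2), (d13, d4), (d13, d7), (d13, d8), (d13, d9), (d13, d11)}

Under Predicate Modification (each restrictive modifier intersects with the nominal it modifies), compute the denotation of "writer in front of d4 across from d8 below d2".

{d2, d11}

⟦in front of d4⟧ = {x : ⟨x, d4⟩ ∈ ⟦in front of⟧} = {d1, d2, d4, d6, d7, d8, d11, d12, d13}
⟦across from d8⟧ = {x : ⟨x, d8⟩ ∈ ⟦across from⟧} = {d2, d4, d5, d6, d7, d8, d9, d11, d12, d13}
⟦below d2⟧ = {x : ⟨x, d2⟩ ∈ ⟦below⟧} = {d2, d4, d9, d10, d11, d12, d13}
⟦writer⟧ = {d2, d3, d5, d8, d10, d11}
… ∩ ⟦in front of d4⟧ = {d2, d3, d5, d8, d10, d11} ∩ {d1, d2, d4, d6, d7, d8, d11, d12, d13} = {d2, d8, d11}
… ∩ ⟦across from d8⟧ = {d2, d8, d11} ∩ {d2, d4, d5, d6, d7, d8, d9, d11, d12, d13} = {d2, d8, d11}
… ∩ ⟦below d2⟧ = {d2, d8, d11} ∩ {d2, d4, d9, d10, d11, d12, d13} = {d2, d11}
So ⟦writer in front of d4 across from d8 below d2⟧ = {d2, d11}.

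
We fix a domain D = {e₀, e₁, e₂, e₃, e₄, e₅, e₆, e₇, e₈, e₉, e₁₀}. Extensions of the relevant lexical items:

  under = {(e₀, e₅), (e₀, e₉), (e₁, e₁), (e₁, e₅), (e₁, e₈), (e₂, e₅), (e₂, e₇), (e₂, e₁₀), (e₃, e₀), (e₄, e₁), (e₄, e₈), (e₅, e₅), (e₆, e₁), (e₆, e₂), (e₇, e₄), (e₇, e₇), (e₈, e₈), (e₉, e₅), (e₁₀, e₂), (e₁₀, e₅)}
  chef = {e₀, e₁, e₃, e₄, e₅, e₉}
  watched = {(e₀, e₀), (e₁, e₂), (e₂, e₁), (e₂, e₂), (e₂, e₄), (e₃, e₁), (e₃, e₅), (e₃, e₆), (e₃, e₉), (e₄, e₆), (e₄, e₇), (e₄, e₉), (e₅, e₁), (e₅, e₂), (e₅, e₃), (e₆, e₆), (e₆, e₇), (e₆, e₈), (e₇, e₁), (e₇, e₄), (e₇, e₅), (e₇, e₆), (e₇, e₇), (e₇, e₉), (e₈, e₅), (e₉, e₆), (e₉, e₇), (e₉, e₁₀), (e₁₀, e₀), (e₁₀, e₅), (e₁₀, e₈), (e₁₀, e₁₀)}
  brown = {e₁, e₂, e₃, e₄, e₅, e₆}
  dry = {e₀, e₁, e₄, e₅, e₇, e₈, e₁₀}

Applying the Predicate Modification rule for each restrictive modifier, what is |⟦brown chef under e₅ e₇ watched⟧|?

⟦under e₅⟧ = {x : ⟨x, e₅⟩ ∈ ⟦under⟧} = {e₀, e₁, e₂, e₅, e₉, e₁₀}
⟦e₇ watched⟧ = {x : ⟨e₇, x⟩ ∈ ⟦watched⟧} = {e₁, e₄, e₅, e₆, e₇, e₉}
⟦chef⟧ = {e₀, e₁, e₃, e₄, e₅, e₉}
… ∩ ⟦under e₅⟧ = {e₀, e₁, e₃, e₄, e₅, e₉} ∩ {e₀, e₁, e₂, e₅, e₉, e₁₀} = {e₀, e₁, e₅, e₉}
… ∩ ⟦e₇ watched⟧ = {e₀, e₁, e₅, e₉} ∩ {e₁, e₄, e₅, e₆, e₇, e₉} = {e₁, e₅, e₉}
… ∩ ⟦brown⟧ = {e₁, e₅, e₉} ∩ {e₁, e₂, e₃, e₄, e₅, e₆} = {e₁, e₅}
⟦brown chef under e₅ e₇ watched⟧ = {e₁, e₅}, so the cardinality is 2.

2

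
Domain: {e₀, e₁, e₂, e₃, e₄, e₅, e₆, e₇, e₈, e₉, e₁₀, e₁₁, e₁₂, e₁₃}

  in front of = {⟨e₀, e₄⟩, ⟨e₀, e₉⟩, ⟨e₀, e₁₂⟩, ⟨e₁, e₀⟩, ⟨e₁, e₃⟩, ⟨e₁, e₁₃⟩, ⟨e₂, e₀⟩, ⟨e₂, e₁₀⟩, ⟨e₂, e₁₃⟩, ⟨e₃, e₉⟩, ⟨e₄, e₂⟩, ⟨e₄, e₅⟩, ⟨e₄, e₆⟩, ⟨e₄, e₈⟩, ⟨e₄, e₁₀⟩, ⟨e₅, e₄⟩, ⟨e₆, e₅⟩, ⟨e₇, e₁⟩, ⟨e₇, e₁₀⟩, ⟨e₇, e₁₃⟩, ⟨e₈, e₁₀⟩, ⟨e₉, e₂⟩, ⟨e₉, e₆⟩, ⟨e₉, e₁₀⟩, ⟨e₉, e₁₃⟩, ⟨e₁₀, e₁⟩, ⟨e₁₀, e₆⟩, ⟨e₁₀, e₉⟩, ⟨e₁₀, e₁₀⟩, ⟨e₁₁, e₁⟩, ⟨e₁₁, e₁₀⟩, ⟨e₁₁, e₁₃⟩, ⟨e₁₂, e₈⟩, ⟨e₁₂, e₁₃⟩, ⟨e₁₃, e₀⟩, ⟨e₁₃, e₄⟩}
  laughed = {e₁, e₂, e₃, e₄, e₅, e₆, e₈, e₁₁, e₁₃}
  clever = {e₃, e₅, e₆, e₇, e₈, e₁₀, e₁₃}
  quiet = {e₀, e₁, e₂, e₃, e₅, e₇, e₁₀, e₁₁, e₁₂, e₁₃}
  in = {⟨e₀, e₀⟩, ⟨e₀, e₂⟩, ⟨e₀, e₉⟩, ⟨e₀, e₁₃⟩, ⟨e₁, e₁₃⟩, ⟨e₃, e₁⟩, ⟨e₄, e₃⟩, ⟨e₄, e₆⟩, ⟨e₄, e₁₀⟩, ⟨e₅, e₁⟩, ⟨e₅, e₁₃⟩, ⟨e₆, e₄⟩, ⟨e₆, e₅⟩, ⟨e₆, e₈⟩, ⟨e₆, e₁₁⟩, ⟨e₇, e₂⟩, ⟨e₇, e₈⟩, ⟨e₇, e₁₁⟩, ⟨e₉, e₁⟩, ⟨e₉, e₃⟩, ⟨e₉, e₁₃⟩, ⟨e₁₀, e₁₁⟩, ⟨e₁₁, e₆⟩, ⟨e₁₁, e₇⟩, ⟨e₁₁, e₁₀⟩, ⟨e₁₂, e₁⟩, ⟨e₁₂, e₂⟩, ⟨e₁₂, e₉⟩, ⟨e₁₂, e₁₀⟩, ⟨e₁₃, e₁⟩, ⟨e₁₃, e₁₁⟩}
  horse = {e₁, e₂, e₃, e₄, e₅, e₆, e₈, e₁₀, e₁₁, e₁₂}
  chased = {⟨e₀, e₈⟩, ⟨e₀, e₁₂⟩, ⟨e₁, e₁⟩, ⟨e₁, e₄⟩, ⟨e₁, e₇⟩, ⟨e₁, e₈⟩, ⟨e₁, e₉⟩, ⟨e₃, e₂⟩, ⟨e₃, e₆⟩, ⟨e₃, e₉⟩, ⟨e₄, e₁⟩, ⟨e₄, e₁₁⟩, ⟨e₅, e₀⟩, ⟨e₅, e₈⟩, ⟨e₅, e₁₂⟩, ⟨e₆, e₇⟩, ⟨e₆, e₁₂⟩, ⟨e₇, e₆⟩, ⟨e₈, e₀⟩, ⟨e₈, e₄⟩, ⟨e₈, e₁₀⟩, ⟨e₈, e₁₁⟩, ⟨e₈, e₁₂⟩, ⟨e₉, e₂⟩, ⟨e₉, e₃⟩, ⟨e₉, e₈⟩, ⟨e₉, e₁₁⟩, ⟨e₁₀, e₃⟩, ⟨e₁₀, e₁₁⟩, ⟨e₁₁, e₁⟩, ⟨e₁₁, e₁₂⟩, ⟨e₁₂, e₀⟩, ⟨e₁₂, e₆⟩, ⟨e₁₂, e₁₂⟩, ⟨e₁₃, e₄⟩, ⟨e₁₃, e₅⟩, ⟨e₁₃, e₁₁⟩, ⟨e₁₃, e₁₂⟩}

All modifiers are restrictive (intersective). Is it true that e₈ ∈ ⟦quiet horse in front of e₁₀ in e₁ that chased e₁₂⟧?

⟦in front of e₁₀⟧ = {x : ⟨x, e₁₀⟩ ∈ ⟦in front of⟧} = {e₂, e₄, e₇, e₈, e₉, e₁₀, e₁₁}
⟦in e₁⟧ = {x : ⟨x, e₁⟩ ∈ ⟦in⟧} = {e₃, e₅, e₉, e₁₂, e₁₃}
⟦that chased e₁₂⟧ = {x : ⟨x, e₁₂⟩ ∈ ⟦chased⟧} = {e₀, e₅, e₆, e₈, e₁₁, e₁₂, e₁₃}
⟦horse⟧ = {e₁, e₂, e₃, e₄, e₅, e₆, e₈, e₁₀, e₁₁, e₁₂}
… ∩ ⟦in front of e₁₀⟧ = {e₁, e₂, e₃, e₄, e₅, e₆, e₈, e₁₀, e₁₁, e₁₂} ∩ {e₂, e₄, e₇, e₈, e₉, e₁₀, e₁₁} = {e₂, e₄, e₈, e₁₀, e₁₁}
… ∩ ⟦in e₁⟧ = {e₂, e₄, e₈, e₁₀, e₁₁} ∩ {e₃, e₅, e₉, e₁₂, e₁₃} = ∅
… ∩ ⟦that chased e₁₂⟧ = ∅ ∩ {e₀, e₅, e₆, e₈, e₁₁, e₁₂, e₁₃} = ∅
… ∩ ⟦quiet⟧ = ∅ ∩ {e₀, e₁, e₂, e₃, e₅, e₇, e₁₀, e₁₁, e₁₂, e₁₃} = ∅
⟦quiet horse in front of e₁₀ in e₁ that chased e₁₂⟧ = ∅; e₈ ∉ this set.

no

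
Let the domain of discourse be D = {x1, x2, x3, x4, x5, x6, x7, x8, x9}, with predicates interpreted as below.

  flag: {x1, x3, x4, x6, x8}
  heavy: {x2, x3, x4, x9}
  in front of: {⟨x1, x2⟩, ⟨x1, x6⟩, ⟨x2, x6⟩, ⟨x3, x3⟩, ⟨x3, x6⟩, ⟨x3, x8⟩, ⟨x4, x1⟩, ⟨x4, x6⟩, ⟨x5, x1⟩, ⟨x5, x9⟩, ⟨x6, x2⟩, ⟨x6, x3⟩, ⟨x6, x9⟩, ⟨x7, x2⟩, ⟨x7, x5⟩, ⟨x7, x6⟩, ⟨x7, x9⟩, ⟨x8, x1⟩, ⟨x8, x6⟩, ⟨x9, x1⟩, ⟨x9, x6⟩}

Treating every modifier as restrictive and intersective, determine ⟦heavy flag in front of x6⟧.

{x3, x4}

⟦in front of x6⟧ = {x : ⟨x, x6⟩ ∈ ⟦in front of⟧} = {x1, x2, x3, x4, x7, x8, x9}
⟦flag⟧ = {x1, x3, x4, x6, x8}
… ∩ ⟦in front of x6⟧ = {x1, x3, x4, x6, x8} ∩ {x1, x2, x3, x4, x7, x8, x9} = {x1, x3, x4, x8}
… ∩ ⟦heavy⟧ = {x1, x3, x4, x8} ∩ {x2, x3, x4, x9} = {x3, x4}
So ⟦heavy flag in front of x6⟧ = {x3, x4}.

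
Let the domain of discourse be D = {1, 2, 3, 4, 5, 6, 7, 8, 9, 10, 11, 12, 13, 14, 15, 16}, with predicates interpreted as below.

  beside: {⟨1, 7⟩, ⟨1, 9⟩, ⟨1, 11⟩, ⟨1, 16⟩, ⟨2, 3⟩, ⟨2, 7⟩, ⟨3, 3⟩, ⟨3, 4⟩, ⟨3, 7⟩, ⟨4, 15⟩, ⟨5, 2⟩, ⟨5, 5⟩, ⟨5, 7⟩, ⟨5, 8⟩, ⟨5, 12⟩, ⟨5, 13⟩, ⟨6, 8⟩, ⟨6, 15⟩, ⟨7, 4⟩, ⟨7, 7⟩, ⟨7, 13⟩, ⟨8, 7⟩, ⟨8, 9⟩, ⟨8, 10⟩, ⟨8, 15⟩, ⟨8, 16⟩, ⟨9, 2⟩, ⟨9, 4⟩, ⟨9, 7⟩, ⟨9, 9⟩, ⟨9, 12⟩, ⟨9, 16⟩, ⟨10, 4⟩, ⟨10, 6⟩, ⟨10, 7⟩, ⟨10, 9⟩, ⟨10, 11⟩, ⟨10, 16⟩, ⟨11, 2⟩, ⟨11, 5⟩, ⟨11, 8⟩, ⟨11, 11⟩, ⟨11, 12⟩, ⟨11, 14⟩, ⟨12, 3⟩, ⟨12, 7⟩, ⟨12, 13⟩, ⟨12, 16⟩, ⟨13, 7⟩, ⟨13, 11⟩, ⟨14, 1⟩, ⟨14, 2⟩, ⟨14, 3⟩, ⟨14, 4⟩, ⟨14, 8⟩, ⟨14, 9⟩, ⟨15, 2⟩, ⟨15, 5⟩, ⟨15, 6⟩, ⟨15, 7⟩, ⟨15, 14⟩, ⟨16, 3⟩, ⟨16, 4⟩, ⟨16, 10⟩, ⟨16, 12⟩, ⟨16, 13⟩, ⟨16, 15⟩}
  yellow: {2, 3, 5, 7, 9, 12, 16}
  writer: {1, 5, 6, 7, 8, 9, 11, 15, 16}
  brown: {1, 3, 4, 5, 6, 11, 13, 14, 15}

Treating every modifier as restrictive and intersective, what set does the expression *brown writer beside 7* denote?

{1, 5, 15}

⟦beside 7⟧ = {x : ⟨x, 7⟩ ∈ ⟦beside⟧} = {1, 2, 3, 5, 7, 8, 9, 10, 12, 13, 15}
⟦writer⟧ = {1, 5, 6, 7, 8, 9, 11, 15, 16}
… ∩ ⟦beside 7⟧ = {1, 5, 6, 7, 8, 9, 11, 15, 16} ∩ {1, 2, 3, 5, 7, 8, 9, 10, 12, 13, 15} = {1, 5, 7, 8, 9, 15}
… ∩ ⟦brown⟧ = {1, 5, 7, 8, 9, 15} ∩ {1, 3, 4, 5, 6, 11, 13, 14, 15} = {1, 5, 15}
So ⟦brown writer beside 7⟧ = {1, 5, 15}.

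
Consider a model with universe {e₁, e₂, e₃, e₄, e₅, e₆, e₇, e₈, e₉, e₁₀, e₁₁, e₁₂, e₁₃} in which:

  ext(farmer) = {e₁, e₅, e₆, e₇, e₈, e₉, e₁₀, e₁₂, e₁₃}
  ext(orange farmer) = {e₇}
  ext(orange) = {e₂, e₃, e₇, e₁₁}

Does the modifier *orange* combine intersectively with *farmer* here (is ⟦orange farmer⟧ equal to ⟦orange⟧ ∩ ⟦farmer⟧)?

yes

⟦orange⟧ ∩ ⟦farmer⟧ = {e₂, e₃, e₇, e₁₁} ∩ {e₁, e₅, e₆, e₇, e₈, e₉, e₁₀, e₁₂, e₁₃} = {e₇}
Observed ⟦orange farmer⟧ = {e₇}.
These coincide, so the modifier is intersective here.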